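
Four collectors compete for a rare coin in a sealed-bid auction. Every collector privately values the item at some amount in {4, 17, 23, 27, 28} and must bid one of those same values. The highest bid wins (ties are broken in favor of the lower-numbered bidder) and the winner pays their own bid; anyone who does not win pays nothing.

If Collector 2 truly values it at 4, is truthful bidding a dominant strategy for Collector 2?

Check each profile of the others' bids and compare truth against every alternative bid.
Others bid (4, 4, 4): truth gives 0, best alternative gives -13.
Others bid (4, 4, 17): truth gives 0, best alternative gives -13.
Others bid (4, 17, 4): truth gives 0, best alternative gives -13.
Others bid (4, 17, 17): truth gives 0, best alternative gives -13.
Others bid (4, 4, 23): truth gives 0, best alternative gives 0.
Others bid (4, 4, 27): truth gives 0, best alternative gives 0.
(Remaining 119 profiles checked similarly; truth is weakly best in each.)
In every case the truthful bid is at least as good as any alternative, so it is a dominant strategy.

Yes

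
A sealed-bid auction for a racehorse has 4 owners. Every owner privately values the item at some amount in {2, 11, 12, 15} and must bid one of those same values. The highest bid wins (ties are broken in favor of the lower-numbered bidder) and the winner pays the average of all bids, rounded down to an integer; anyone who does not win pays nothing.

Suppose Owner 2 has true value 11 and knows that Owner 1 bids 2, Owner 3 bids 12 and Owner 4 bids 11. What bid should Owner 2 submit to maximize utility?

12

Bid 2: loses, pays 0, utility 0.
Bid 11: loses, pays 0, utility 0.
Bid 12: wins, pays 9, utility 11 - 9 = 2.
Bid 15: wins, pays 10, utility 11 - 10 = 1.
The best choice is 12 with utility 2.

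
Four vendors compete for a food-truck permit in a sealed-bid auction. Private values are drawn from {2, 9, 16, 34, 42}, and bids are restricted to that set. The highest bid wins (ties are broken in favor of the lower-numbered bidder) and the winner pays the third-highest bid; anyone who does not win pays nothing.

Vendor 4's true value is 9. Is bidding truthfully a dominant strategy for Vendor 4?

No

Consider the case where Vendor 1 bids 2, Vendor 2 bids 2 and Vendor 3 bids 9.
Truthful bid 9: loses, pays 0, utility 0.
Bid 16 instead: wins, pays 2, utility 9 - 2 = 7.
Since 7 > 0, bidding 16 is strictly better here, so truthful bidding is not dominant.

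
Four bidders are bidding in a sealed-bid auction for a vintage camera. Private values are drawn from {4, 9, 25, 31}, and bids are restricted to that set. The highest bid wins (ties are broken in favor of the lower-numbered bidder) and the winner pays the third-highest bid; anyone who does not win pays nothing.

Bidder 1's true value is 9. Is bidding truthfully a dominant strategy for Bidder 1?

No

Consider the case where Bidder 2 bids 4, Bidder 3 bids 4 and Bidder 4 bids 25.
Truthful bid 9: loses, pays 0, utility 0.
Bid 25 instead: wins, pays 4, utility 9 - 4 = 5.
Since 5 > 0, bidding 25 is strictly better here, so truthful bidding is not dominant.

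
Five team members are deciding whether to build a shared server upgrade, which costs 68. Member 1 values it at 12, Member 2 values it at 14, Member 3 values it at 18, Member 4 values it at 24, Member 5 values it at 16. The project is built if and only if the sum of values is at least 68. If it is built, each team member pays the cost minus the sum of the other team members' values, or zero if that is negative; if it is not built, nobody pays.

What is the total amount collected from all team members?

10

Total value 84 ≥ cost 68, so it is built.
Member 1: others sum to 72; max(0, 68 - 72) = 0.
Member 2: others sum to 70; max(0, 68 - 70) = 0.
Member 3: others sum to 66; max(0, 68 - 66) = 2.
Member 4: others sum to 60; max(0, 68 - 60) = 8.
Member 5: others sum to 68; max(0, 68 - 68) = 0.
Total collected = 0 + 0 + 2 + 8 + 0 = 10.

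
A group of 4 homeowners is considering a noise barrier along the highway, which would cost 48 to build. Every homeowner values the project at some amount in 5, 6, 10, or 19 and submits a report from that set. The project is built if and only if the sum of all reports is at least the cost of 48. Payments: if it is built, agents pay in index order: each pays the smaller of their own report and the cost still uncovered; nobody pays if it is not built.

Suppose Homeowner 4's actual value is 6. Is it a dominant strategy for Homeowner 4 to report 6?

Yes

Check each profile of the others' reports and compare truth against every alternative report.
Others report (10, 19, 19): truth gives 6, best alternative gives 6.
Others report (19, 10, 19): truth gives 6, best alternative gives 6.
Others report (19, 19, 10): truth gives 6, best alternative gives 6.
Others report (19, 19, 19): truth gives 6, best alternative gives 6.
Others report (6, 19, 19): truth gives 2, best alternative gives 2.
Others report (19, 6, 19): truth gives 2, best alternative gives 2.
(Remaining 58 profiles checked similarly; truth is weakly best in each.)
In every case the truthful report is at least as good as any alternative, so it is a dominant strategy.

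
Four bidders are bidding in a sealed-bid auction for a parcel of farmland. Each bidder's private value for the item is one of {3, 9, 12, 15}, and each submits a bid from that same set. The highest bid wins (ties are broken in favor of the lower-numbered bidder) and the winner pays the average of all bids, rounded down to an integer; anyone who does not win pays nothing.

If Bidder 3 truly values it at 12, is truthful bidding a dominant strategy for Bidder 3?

Consider the case where Bidder 1 bids 3, Bidder 2 bids 3 and Bidder 4 bids 3.
Truthful bid 12: wins, pays 5, utility 12 - 5 = 7.
Bid 9 instead: wins, pays 4, utility 12 - 4 = 8.
Since 8 > 7, bidding 9 is strictly better here, so truthful bidding is not dominant.

No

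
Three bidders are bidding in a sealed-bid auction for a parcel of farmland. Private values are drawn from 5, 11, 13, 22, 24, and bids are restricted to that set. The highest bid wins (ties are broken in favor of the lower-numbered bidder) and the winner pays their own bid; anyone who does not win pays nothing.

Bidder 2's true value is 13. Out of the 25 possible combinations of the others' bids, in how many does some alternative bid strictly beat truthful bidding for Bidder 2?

Others bid (5, 5): truth gives 0; bid 11 gives 2 > 0. Violating.
Others bid (5, 11): truth gives 0; bid 11 gives 2 > 0. Violating.
Others bid (5, 13): truth gives 0; no alternative beats it.
Others bid (5, 22): truth gives 0; no alternative beats it.
(Checking all 25 profiles: 2 have a profitable deviation, 23 do not.)

2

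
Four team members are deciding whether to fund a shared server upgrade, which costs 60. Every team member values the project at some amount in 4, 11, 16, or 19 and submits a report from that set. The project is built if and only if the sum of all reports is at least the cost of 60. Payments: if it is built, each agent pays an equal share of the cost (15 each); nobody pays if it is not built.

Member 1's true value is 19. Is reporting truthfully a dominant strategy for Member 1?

Check each profile of the others' reports and compare truth against every alternative report.
Others report (4, 19, 19): truth gives 4, best alternative gives 0.
Others report (11, 11, 19): truth gives 4, best alternative gives 0.
Others report (11, 16, 16): truth gives 4, best alternative gives 0.
Others report (11, 19, 11): truth gives 4, best alternative gives 0.
Others report (16, 11, 16): truth gives 4, best alternative gives 0.
Others report (16, 16, 11): truth gives 4, best alternative gives 0.
(Remaining 58 profiles checked similarly; truth is weakly best in each.)
In every case the truthful report is at least as good as any alternative, so it is a dominant strategy.

Yes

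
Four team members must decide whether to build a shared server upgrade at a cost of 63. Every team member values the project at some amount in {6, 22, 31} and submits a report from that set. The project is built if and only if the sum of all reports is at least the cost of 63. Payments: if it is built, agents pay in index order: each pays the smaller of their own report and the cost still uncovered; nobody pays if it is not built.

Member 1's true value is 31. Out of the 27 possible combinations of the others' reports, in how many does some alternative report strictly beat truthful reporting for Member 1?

Others report (6, 6, 31): truth gives 0; report 22 gives 9 > 0. Violating.
Others report (6, 22, 22): truth gives 0; report 22 gives 9 > 0. Violating.
Others report (6, 22, 31): truth gives 0; report 6 gives 25 > 0. Violating.
Others report (6, 31, 6): truth gives 0; report 22 gives 9 > 0. Violating.
Others report (6, 6, 6): truth gives 0; no alternative beats it.
Others report (6, 6, 22): truth gives 0; no alternative beats it.
(Checking all 27 profiles: 23 have a profitable deviation, 4 do not.)

23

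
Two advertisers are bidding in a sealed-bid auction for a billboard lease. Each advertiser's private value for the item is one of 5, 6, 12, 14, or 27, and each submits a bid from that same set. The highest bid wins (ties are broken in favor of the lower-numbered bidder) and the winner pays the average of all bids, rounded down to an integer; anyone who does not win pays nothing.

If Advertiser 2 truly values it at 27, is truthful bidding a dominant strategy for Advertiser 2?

Consider the case where Advertiser 1 bids 5.
Truthful bid 27: wins, pays 16, utility 27 - 16 = 11.
Bid 6 instead: wins, pays 5, utility 27 - 5 = 22.
Since 22 > 11, bidding 6 is strictly better here, so truthful bidding is not dominant.

No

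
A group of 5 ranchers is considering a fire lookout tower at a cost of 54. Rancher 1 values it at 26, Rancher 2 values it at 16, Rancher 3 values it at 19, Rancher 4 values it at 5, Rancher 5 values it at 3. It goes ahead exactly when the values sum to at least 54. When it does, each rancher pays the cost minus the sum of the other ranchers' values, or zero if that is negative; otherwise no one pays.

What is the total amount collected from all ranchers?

Total value 69 ≥ cost 54, so it is built.
Rancher 1: others sum to 43; max(0, 54 - 43) = 11.
Rancher 2: others sum to 53; max(0, 54 - 53) = 1.
Rancher 3: others sum to 50; max(0, 54 - 50) = 4.
Rancher 4: others sum to 64; max(0, 54 - 64) = 0.
Rancher 5: others sum to 66; max(0, 54 - 66) = 0.
Total collected = 11 + 1 + 4 + 0 + 0 = 16.

16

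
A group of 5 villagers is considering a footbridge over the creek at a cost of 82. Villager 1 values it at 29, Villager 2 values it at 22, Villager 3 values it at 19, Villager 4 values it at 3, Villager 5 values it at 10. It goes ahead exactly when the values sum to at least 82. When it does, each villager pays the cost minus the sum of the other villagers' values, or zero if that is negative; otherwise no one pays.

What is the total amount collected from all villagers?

Total value 83 ≥ cost 82, so it is built.
Villager 1: others sum to 54; max(0, 82 - 54) = 28.
Villager 2: others sum to 61; max(0, 82 - 61) = 21.
Villager 3: others sum to 64; max(0, 82 - 64) = 18.
Villager 4: others sum to 80; max(0, 82 - 80) = 2.
Villager 5: others sum to 73; max(0, 82 - 73) = 9.
Total collected = 28 + 21 + 18 + 2 + 9 = 78.

78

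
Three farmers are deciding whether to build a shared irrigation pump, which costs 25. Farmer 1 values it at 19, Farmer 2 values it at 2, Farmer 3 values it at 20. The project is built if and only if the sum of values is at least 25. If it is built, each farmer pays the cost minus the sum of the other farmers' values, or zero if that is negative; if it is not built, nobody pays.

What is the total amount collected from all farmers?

7

Total value 41 ≥ cost 25, so it is built.
Farmer 1: others sum to 22; max(0, 25 - 22) = 3.
Farmer 2: others sum to 39; max(0, 25 - 39) = 0.
Farmer 3: others sum to 21; max(0, 25 - 21) = 4.
Total collected = 3 + 0 + 4 = 7.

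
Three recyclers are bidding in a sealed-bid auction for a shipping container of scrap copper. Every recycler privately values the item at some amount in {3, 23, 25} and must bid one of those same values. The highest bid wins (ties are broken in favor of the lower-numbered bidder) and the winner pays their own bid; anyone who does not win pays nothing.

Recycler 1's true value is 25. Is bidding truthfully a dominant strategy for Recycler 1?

No

Consider the case where Recycler 2 bids 3 and Recycler 3 bids 3.
Truthful bid 25: wins, pays 25, utility 25 - 25 = 0.
Bid 3 instead: wins, pays 3, utility 25 - 3 = 22.
Since 22 > 0, bidding 3 is strictly better here, so truthful bidding is not dominant.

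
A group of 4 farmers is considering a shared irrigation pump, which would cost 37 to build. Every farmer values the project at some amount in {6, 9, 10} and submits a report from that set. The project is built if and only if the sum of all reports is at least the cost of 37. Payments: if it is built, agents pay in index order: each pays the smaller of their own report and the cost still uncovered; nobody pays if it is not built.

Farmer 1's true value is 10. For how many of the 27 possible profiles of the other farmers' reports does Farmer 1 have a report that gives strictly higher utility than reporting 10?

Others report (9, 9, 10): truth gives 0; report 9 gives 1 > 0. Violating.
Others report (9, 10, 9): truth gives 0; report 9 gives 1 > 0. Violating.
Others report (9, 10, 10): truth gives 0; report 9 gives 1 > 0. Violating.
Others report (10, 9, 9): truth gives 0; report 9 gives 1 > 0. Violating.
Others report (6, 6, 6): truth gives 0; no alternative beats it.
Others report (6, 6, 9): truth gives 0; no alternative beats it.
(Checking all 27 profiles: 7 have a profitable deviation, 20 do not.)

7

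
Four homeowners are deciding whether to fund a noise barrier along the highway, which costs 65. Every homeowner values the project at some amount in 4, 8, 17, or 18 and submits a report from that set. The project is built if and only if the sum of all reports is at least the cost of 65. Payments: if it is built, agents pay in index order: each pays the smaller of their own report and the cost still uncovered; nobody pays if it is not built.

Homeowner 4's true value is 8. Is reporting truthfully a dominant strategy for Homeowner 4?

Yes

Check each profile of the others' reports and compare truth against every alternative report.
Others report (4, 4, 4): truth gives 0, best alternative gives 0.
Others report (4, 4, 8): truth gives 0, best alternative gives 0.
Others report (4, 4, 17): truth gives 0, best alternative gives 0.
Others report (4, 4, 18): truth gives 0, best alternative gives 0.
Others report (4, 8, 4): truth gives 0, best alternative gives 0.
Others report (4, 8, 8): truth gives 0, best alternative gives 0.
(Remaining 58 profiles checked similarly; truth is weakly best in each.)
In every case the truthful report is at least as good as any alternative, so it is a dominant strategy.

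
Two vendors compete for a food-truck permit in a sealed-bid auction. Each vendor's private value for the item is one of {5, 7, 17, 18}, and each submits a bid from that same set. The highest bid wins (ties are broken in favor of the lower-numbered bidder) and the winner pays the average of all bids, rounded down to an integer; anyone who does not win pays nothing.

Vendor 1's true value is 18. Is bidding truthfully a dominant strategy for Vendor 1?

Consider the case where Vendor 2 bids 5.
Truthful bid 18: wins, pays 11, utility 18 - 11 = 7.
Bid 5 instead: wins, pays 5, utility 18 - 5 = 13.
Since 13 > 7, bidding 5 is strictly better here, so truthful bidding is not dominant.

No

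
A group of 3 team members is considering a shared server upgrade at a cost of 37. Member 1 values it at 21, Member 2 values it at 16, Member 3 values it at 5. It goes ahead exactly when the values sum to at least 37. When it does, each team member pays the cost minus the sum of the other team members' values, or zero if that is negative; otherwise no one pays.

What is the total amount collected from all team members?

Total value 42 ≥ cost 37, so it is built.
Member 1: others sum to 21; max(0, 37 - 21) = 16.
Member 2: others sum to 26; max(0, 37 - 26) = 11.
Member 3: others sum to 37; max(0, 37 - 37) = 0.
Total collected = 16 + 11 + 0 = 27.

27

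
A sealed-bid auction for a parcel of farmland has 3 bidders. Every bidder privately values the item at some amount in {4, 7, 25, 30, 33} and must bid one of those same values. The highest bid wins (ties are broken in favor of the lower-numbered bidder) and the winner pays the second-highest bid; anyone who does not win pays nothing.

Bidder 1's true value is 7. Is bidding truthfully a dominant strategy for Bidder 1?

Yes

Check each profile of the others' bids and compare truth against every alternative bid.
Others bid (4, 4): truth gives 3, best alternative gives 3.
Others bid (4, 7): truth gives 0, best alternative gives 0.
Others bid (4, 25): truth gives 0, best alternative gives 0.
Others bid (4, 30): truth gives 0, best alternative gives 0.
Others bid (4, 33): truth gives 0, best alternative gives 0.
Others bid (7, 4): truth gives 0, best alternative gives 0.
(Remaining 19 profiles checked similarly; truth is weakly best in each.)
In every case the truthful bid is at least as good as any alternative, so it is a dominant strategy.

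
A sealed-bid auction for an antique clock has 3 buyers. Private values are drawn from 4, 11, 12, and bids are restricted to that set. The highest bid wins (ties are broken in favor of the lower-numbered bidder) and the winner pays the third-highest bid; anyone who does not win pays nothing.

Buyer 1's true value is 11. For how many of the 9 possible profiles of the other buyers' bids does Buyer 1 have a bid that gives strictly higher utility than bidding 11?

Others bid (4, 12): truth gives 0; bid 12 gives 7 > 0. Violating.
Others bid (12, 4): truth gives 0; bid 12 gives 7 > 0. Violating.
Others bid (4, 4): truth gives 7; no alternative beats it.
Others bid (4, 11): truth gives 7; no alternative beats it.
(Checking all 9 profiles: 2 have a profitable deviation, 7 do not.)

2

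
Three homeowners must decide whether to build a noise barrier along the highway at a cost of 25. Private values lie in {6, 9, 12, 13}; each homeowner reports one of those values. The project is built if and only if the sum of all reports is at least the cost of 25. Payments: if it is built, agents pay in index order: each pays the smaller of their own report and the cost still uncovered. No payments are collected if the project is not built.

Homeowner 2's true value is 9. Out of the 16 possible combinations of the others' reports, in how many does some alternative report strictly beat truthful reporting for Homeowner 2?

10

Others report (6, 13): truth gives 0; report 6 gives 3 > 0. Violating.
Others report (9, 12): truth gives 0; report 6 gives 3 > 0. Violating.
Others report (9, 13): truth gives 0; report 6 gives 3 > 0. Violating.
Others report (12, 9): truth gives 0; report 6 gives 3 > 0. Violating.
Others report (6, 6): truth gives 0; no alternative beats it.
Others report (6, 9): truth gives 0; no alternative beats it.
(Checking all 16 profiles: 10 have a profitable deviation, 6 do not.)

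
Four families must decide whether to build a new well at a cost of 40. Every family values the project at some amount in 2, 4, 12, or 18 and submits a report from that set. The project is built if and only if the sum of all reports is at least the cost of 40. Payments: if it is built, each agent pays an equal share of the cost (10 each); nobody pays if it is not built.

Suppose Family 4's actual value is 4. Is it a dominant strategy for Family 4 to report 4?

No

Consider the case where Family 1 reports 12, Family 2 reports 12 and Family 3 reports 12.
Truthful report 4: project built, pays 10, utility 4 - 10 = -6.
Report 2 instead: project not built, utility 0.
Since 0 > -6, reporting 2 is strictly better here, so truthful reporting is not dominant.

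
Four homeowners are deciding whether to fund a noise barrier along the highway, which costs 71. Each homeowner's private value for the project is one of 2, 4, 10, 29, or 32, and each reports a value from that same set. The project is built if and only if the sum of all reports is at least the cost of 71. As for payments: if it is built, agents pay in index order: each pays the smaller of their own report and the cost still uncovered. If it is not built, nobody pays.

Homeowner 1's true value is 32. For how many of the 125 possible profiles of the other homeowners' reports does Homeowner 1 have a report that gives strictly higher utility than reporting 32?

Others report (2, 10, 32): truth gives 0; report 29 gives 3 > 0. Violating.
Others report (2, 29, 29): truth gives 0; report 29 gives 3 > 0. Violating.
Others report (2, 29, 32): truth gives 0; report 10 gives 22 > 0. Violating.
Others report (2, 32, 10): truth gives 0; report 29 gives 3 > 0. Violating.
Others report (2, 2, 2): truth gives 0; no alternative beats it.
Others report (2, 2, 4): truth gives 0; no alternative beats it.
(Checking all 125 profiles: 68 have a profitable deviation, 57 do not.)

68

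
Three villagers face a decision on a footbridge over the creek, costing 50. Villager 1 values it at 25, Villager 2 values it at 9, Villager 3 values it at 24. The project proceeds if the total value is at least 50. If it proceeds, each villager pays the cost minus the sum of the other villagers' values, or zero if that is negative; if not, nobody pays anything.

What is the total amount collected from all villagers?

Total value 58 ≥ cost 50, so it is built.
Villager 1: others sum to 33; max(0, 50 - 33) = 17.
Villager 2: others sum to 49; max(0, 50 - 49) = 1.
Villager 3: others sum to 34; max(0, 50 - 34) = 16.
Total collected = 17 + 1 + 16 = 34.

34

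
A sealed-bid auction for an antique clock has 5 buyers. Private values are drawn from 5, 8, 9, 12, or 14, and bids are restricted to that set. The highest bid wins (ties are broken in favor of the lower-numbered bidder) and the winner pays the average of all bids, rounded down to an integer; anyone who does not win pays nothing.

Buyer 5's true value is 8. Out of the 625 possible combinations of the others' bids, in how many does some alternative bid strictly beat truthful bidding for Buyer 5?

Others bid (5, 5, 5, 8): truth gives 0; bid 9 gives 2 > 0. Violating.
Others bid (5, 5, 5, 9): truth gives 0; bid 12 gives 1 > 0. Violating.
Others bid (5, 5, 8, 5): truth gives 0; bid 9 gives 2 > 0. Violating.
Others bid (5, 5, 8, 8): truth gives 0; bid 9 gives 1 > 0. Violating.
Others bid (5, 5, 5, 5): truth gives 3; no alternative beats it.
Others bid (5, 5, 5, 12): truth gives 0; no alternative beats it.
(Checking all 625 profiles: 30 have a profitable deviation, 595 do not.)

30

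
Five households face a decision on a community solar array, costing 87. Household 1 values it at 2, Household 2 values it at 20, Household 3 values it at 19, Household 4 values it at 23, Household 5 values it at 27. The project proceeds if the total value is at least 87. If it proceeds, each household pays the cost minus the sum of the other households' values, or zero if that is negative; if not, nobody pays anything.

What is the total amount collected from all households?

Total value 91 ≥ cost 87, so it is built.
Household 1: others sum to 89; max(0, 87 - 89) = 0.
Household 2: others sum to 71; max(0, 87 - 71) = 16.
Household 3: others sum to 72; max(0, 87 - 72) = 15.
Household 4: others sum to 68; max(0, 87 - 68) = 19.
Household 5: others sum to 64; max(0, 87 - 64) = 23.
Total collected = 0 + 16 + 15 + 19 + 23 = 73.

73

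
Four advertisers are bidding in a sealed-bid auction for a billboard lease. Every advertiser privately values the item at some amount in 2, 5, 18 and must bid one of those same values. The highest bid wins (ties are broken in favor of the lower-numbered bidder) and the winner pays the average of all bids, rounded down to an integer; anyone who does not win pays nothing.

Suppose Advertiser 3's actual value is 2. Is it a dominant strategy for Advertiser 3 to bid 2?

Check each profile of the others' bids and compare truth against every alternative bid.
Others bid (2, 2, 5): truth gives 0, best alternative gives -1.
Others bid (2, 2, 2): truth gives 0, best alternative gives 0.
Others bid (2, 2, 18): truth gives 0, best alternative gives 0.
Others bid (2, 5, 2): truth gives 0, best alternative gives 0.
Others bid (2, 5, 5): truth gives 0, best alternative gives 0.
Others bid (2, 5, 18): truth gives 0, best alternative gives 0.
(Remaining 21 profiles checked similarly; truth is weakly best in each.)
In every case the truthful bid is at least as good as any alternative, so it is a dominant strategy.

Yes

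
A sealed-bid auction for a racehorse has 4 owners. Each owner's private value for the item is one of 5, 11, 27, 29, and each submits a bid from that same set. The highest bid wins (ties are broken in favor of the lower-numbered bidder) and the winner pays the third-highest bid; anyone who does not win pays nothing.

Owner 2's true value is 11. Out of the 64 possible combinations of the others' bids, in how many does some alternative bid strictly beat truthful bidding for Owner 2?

6

Others bid (5, 5, 27): truth gives 0; bid 27 gives 6 > 0. Violating.
Others bid (5, 5, 29): truth gives 0; bid 29 gives 6 > 0. Violating.
Others bid (5, 27, 5): truth gives 0; bid 27 gives 6 > 0. Violating.
Others bid (5, 29, 5): truth gives 0; bid 29 gives 6 > 0. Violating.
Others bid (5, 5, 5): truth gives 6; no alternative beats it.
Others bid (5, 5, 11): truth gives 6; no alternative beats it.
(Checking all 64 profiles: 6 have a profitable deviation, 58 do not.)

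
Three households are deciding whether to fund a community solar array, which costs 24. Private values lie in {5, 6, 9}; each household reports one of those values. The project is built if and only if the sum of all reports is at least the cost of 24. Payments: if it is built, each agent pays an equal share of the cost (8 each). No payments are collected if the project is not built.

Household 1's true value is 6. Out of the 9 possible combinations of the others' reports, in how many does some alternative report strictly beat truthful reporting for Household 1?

1

Others report (9, 9): truth gives -2; report 5 gives 0 > -2. Violating.
Others report (5, 5): truth gives 0; no alternative beats it.
Others report (5, 6): truth gives 0; no alternative beats it.
(Checking all 9 profiles: 1 has a profitable deviation, 8 do not.)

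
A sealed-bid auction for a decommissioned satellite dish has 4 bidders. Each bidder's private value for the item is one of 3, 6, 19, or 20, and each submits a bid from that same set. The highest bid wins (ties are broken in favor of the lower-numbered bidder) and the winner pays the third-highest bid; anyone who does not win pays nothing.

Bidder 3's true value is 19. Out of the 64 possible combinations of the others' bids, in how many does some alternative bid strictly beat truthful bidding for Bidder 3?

Others bid (3, 3, 20): truth gives 0; bid 20 gives 16 > 0. Violating.
Others bid (3, 6, 20): truth gives 0; bid 20 gives 13 > 0. Violating.
Others bid (3, 19, 3): truth gives 0; bid 20 gives 16 > 0. Violating.
Others bid (3, 19, 6): truth gives 0; bid 20 gives 13 > 0. Violating.
Others bid (3, 3, 3): truth gives 16; no alternative beats it.
Others bid (3, 3, 6): truth gives 16; no alternative beats it.
(Checking all 64 profiles: 12 have a profitable deviation, 52 do not.)

12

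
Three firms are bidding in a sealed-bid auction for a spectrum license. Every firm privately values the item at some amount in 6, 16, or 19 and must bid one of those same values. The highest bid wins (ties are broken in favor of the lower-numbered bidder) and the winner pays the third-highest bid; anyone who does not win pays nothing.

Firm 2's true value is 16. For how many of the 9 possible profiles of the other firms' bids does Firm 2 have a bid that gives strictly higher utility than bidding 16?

2

Others bid (6, 19): truth gives 0; bid 19 gives 10 > 0. Violating.
Others bid (16, 6): truth gives 0; bid 19 gives 10 > 0. Violating.
Others bid (6, 6): truth gives 10; no alternative beats it.
Others bid (6, 16): truth gives 10; no alternative beats it.
(Checking all 9 profiles: 2 have a profitable deviation, 7 do not.)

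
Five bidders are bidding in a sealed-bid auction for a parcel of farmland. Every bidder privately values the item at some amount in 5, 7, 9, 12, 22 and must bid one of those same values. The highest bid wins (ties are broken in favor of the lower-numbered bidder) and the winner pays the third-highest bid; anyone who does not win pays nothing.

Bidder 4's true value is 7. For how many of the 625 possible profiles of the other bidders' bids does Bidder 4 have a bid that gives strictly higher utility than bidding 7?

Others bid (5, 5, 5, 9): truth gives 0; bid 9 gives 2 > 0. Violating.
Others bid (5, 5, 5, 12): truth gives 0; bid 12 gives 2 > 0. Violating.
Others bid (5, 5, 5, 22): truth gives 0; bid 22 gives 2 > 0. Violating.
Others bid (5, 5, 7, 5): truth gives 0; bid 9 gives 2 > 0. Violating.
Others bid (5, 5, 5, 5): truth gives 2; no alternative beats it.
Others bid (5, 5, 5, 7): truth gives 2; no alternative beats it.
(Checking all 625 profiles: 12 have a profitable deviation, 613 do not.)

12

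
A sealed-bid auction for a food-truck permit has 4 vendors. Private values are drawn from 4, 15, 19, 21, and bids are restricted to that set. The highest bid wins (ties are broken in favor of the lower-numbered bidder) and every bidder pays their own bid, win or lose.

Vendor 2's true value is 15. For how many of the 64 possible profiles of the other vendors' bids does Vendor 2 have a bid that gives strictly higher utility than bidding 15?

60

Others bid (4, 4, 19): truth gives -15; bid 4 gives -4 > -15. Violating.
Others bid (4, 4, 21): truth gives -15; bid 4 gives -4 > -15. Violating.
Others bid (4, 15, 19): truth gives -15; bid 4 gives -4 > -15. Violating.
Others bid (4, 15, 21): truth gives -15; bid 4 gives -4 > -15. Violating.
Others bid (4, 4, 4): truth gives 0; no alternative beats it.
Others bid (4, 4, 15): truth gives 0; no alternative beats it.
(Checking all 64 profiles: 60 have a profitable deviation, 4 do not.)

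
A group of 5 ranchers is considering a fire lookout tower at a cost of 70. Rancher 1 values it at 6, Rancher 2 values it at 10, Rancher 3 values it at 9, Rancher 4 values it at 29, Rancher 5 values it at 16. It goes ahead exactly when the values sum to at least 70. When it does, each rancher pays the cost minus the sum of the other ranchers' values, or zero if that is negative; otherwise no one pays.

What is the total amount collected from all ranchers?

70

Total value 70 ≥ cost 70, so it is built.
Rancher 1: others sum to 64; max(0, 70 - 64) = 6.
Rancher 2: others sum to 60; max(0, 70 - 60) = 10.
Rancher 3: others sum to 61; max(0, 70 - 61) = 9.
Rancher 4: others sum to 41; max(0, 70 - 41) = 29.
Rancher 5: others sum to 54; max(0, 70 - 54) = 16.
Total collected = 6 + 10 + 9 + 29 + 16 = 70.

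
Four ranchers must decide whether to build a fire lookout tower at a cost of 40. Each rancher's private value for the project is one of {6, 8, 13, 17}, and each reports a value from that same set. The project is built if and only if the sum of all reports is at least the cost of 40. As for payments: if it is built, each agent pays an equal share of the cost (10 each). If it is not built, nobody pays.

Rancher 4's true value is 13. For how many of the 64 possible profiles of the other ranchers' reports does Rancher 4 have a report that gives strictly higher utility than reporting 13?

4

Others report (6, 6, 13): truth gives 0; report 17 gives 3 > 0. Violating.
Others report (6, 13, 6): truth gives 0; report 17 gives 3 > 0. Violating.
Others report (8, 8, 8): truth gives 0; report 17 gives 3 > 0. Violating.
Others report (13, 6, 6): truth gives 0; report 17 gives 3 > 0. Violating.
Others report (6, 6, 6): truth gives 0; no alternative beats it.
Others report (6, 6, 8): truth gives 0; no alternative beats it.
(Checking all 64 profiles: 4 have a profitable deviation, 60 do not.)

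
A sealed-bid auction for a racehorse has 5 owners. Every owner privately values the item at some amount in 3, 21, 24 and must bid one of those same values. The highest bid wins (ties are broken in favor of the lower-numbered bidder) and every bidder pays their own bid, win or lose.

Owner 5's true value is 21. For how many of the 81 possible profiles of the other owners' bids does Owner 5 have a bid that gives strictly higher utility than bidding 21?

80

Others bid (3, 3, 3, 21): truth gives -21; bid 3 gives -3 > -21. Violating.
Others bid (3, 3, 3, 24): truth gives -21; bid 3 gives -3 > -21. Violating.
Others bid (3, 3, 21, 3): truth gives -21; bid 3 gives -3 > -21. Violating.
Others bid (3, 3, 21, 21): truth gives -21; bid 3 gives -3 > -21. Violating.
Others bid (3, 3, 3, 3): truth gives 0; no alternative beats it.
(Checking all 81 profiles: 80 have a profitable deviation, 1 does not.)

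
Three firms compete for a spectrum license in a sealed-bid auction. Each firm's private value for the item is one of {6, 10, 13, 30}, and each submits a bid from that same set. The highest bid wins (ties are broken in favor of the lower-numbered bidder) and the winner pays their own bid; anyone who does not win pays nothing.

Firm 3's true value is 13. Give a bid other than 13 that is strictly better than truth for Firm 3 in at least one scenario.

Suppose Firm 1 bids 6 and Firm 2 bids 6.
Bid 13: wins, pays 13, utility 13 - 13 = 0.
Bid 10: wins, pays 10, utility 13 - 10 = 3.
So bidding 10 beats truth here (3 > 0).

10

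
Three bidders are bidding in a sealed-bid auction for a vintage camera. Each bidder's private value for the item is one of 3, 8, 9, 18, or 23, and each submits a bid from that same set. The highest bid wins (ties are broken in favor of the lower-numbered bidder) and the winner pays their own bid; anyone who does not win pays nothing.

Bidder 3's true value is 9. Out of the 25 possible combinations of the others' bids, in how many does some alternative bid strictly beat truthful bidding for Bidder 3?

1

Others bid (3, 3): truth gives 0; bid 8 gives 1 > 0. Violating.
Others bid (3, 8): truth gives 0; no alternative beats it.
Others bid (3, 9): truth gives 0; no alternative beats it.
(Checking all 25 profiles: 1 has a profitable deviation, 24 do not.)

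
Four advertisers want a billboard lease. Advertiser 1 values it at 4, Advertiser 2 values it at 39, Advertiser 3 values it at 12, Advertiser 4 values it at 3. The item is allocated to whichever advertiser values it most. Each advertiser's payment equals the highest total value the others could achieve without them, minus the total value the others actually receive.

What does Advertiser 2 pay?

12

Advertiser 2 has the highest value and receives the item.
Without Advertiser 2, the item would go to the next-highest value, 12, so the others could achieve 12.
With Advertiser 2 present and winning, the others receive nothing, so their total is 0.
Payment = 12 - 0 = 12.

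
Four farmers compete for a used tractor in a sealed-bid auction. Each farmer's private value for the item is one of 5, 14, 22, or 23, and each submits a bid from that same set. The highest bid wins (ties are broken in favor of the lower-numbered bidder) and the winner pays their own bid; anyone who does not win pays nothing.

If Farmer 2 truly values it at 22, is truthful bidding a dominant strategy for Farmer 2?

No

Consider the case where Farmer 1 bids 5, Farmer 3 bids 5 and Farmer 4 bids 5.
Truthful bid 22: wins, pays 22, utility 22 - 22 = 0.
Bid 14 instead: wins, pays 14, utility 22 - 14 = 8.
Since 8 > 0, bidding 14 is strictly better here, so truthful bidding is not dominant.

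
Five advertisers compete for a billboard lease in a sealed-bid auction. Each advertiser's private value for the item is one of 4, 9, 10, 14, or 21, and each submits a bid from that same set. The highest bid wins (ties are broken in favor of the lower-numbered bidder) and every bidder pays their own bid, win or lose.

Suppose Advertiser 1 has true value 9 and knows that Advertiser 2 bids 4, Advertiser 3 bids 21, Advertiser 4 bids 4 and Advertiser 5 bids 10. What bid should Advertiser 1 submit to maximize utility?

4

Bid 4: loses but pays 4, utility -4.
Bid 9: loses but pays 9, utility -9.
Bid 10: loses but pays 10, utility -10.
Bid 14: loses but pays 14, utility -14.
Bid 21: wins, pays 21, utility 9 - 21 = -12.
The best choice is 4 with utility -4.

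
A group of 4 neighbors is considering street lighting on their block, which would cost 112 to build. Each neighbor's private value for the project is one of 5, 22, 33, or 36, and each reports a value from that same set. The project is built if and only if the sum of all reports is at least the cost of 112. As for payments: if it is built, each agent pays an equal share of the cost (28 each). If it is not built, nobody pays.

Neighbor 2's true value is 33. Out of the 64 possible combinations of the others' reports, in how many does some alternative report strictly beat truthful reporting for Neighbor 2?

6

Others report (5, 36, 36): truth gives 0; report 36 gives 5 > 0. Violating.
Others report (22, 22, 33): truth gives 0; report 36 gives 5 > 0. Violating.
Others report (22, 33, 22): truth gives 0; report 36 gives 5 > 0. Violating.
Others report (33, 22, 22): truth gives 0; report 36 gives 5 > 0. Violating.
Others report (5, 5, 5): truth gives 0; no alternative beats it.
Others report (5, 5, 22): truth gives 0; no alternative beats it.
(Checking all 64 profiles: 6 have a profitable deviation, 58 do not.)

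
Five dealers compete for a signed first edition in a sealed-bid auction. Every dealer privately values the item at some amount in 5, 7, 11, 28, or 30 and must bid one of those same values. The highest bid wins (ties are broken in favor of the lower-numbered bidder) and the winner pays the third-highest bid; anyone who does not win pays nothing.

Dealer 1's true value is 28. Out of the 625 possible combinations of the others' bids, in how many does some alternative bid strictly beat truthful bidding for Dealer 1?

Others bid (5, 5, 5, 30): truth gives 0; bid 30 gives 23 > 0. Violating.
Others bid (5, 5, 7, 30): truth gives 0; bid 30 gives 21 > 0. Violating.
Others bid (5, 5, 11, 30): truth gives 0; bid 30 gives 17 > 0. Violating.
Others bid (5, 5, 30, 5): truth gives 0; bid 30 gives 23 > 0. Violating.
Others bid (5, 5, 5, 5): truth gives 23; no alternative beats it.
Others bid (5, 5, 5, 7): truth gives 23; no alternative beats it.
(Checking all 625 profiles: 108 have a profitable deviation, 517 do not.)

108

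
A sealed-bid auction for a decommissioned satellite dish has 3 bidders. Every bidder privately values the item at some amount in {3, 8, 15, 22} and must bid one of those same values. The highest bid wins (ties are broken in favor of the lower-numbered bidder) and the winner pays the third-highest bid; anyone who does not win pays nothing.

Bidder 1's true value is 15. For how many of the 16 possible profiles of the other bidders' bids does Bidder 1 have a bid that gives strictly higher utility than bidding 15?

Others bid (3, 22): truth gives 0; bid 22 gives 12 > 0. Violating.
Others bid (8, 22): truth gives 0; bid 22 gives 7 > 0. Violating.
Others bid (22, 3): truth gives 0; bid 22 gives 12 > 0. Violating.
Others bid (22, 8): truth gives 0; bid 22 gives 7 > 0. Violating.
Others bid (3, 3): truth gives 12; no alternative beats it.
Others bid (3, 8): truth gives 12; no alternative beats it.
(Checking all 16 profiles: 4 have a profitable deviation, 12 do not.)

4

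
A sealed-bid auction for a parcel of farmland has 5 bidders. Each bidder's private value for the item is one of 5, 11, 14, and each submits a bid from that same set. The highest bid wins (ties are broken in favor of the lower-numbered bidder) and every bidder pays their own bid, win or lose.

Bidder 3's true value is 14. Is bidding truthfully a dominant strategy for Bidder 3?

Consider the case where Bidder 1 bids 5, Bidder 2 bids 5, Bidder 4 bids 5 and Bidder 5 bids 5.
Truthful bid 14: wins, pays 14, utility 14 - 14 = 0.
Bid 11 instead: wins, pays 11, utility 14 - 11 = 3.
Since 3 > 0, bidding 11 is strictly better here, so truthful bidding is not dominant.

No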